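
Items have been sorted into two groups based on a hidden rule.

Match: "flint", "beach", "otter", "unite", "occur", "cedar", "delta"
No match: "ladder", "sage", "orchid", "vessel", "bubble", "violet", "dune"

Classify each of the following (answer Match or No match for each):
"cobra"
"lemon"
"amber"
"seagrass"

The rule appears to be: odd length.

Match, Match, Match, No match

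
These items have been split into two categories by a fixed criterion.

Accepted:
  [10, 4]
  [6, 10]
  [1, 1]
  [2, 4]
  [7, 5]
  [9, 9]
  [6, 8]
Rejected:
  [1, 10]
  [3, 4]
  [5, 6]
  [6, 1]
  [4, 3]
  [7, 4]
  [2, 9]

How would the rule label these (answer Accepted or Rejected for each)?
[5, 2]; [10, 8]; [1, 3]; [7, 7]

Rejected, Accepted, Accepted, Accepted

Checking candidate rules against both groups, what survives is: sum is even.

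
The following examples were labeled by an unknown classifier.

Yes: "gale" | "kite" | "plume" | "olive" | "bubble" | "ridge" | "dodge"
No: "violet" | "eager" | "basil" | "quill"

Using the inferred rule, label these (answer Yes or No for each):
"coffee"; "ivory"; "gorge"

Yes, No, Yes

The common property of the 'Yes' items is: ends with 'e'. No 'No' item has it.
"coffee": ends with 'e', passes → Yes. "ivory": ends with 'y', lacks this property → No. "gorge": ends with 'e', passes → Yes.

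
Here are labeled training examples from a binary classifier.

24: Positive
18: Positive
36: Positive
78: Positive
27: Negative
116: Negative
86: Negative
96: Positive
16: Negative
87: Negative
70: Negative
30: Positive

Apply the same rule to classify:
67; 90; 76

Negative, Positive, Negative

All 'Positive' examples share one property — multiple of 6 — and every 'Negative' example lacks it.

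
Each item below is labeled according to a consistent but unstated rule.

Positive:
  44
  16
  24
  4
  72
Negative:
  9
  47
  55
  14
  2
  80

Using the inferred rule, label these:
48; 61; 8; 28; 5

Positive, Negative, Positive, Positive, Negative

The simplest hypothesis consistent with all the labels is: multiple of 4 AND at most 72.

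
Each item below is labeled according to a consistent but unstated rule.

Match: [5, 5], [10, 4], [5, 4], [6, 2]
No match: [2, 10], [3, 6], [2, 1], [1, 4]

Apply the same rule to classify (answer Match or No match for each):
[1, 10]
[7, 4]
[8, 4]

No match, Match, Match

The pattern is that an item is 'Match' exactly when: first ≥ 4.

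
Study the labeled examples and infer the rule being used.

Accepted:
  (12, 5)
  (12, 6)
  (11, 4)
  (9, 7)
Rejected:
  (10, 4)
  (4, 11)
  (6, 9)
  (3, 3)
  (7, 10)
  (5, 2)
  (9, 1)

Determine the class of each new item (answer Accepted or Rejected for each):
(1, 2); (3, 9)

'Accepted' ⟺ first > second AND sum ≥ 15.
(1, 2): 1 < 2, 1+2 = 3, does not fit → Rejected. (3, 9): 3 < 9, 3+9 = 12, does not fit → Rejected.

Rejected, Rejected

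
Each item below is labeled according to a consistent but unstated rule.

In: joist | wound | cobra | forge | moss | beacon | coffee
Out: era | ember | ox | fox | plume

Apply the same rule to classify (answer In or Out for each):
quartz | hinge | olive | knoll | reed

The common property of the 'In' items is: length ≥ 4 AND contains 'o'. No 'Out' item has it.
quartz — length 6, no 'o', hence Out. hinge — length 5, no 'o', hence Out. olive — length 5, has 'o', hence In. knoll — length 5, has 'o', hence In. reed — length 4, no 'o', hence Out.

Out, Out, In, In, Out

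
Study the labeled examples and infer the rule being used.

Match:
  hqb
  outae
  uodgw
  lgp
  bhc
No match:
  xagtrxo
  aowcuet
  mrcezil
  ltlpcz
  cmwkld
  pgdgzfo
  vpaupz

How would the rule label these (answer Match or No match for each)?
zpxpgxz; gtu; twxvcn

The rule appears to be: length ≤ 5.
zpxpgxz: length 7, lacks this property → No match. gtu: length 3, satisfies this → Match. twxvcn: length 6, lacks this property → No match.

No match, Match, No match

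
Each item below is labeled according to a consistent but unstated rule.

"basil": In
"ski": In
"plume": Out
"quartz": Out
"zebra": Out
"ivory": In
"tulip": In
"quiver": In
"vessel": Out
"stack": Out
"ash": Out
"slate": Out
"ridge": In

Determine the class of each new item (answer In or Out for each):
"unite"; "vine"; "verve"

Every 'In' example satisfies: contains 'i'. None of the 'Out' examples do.
In: "unite", since has 'i'.
In: "vine", since has 'i'.
Out: "verve", since no 'i'.

In, In, Out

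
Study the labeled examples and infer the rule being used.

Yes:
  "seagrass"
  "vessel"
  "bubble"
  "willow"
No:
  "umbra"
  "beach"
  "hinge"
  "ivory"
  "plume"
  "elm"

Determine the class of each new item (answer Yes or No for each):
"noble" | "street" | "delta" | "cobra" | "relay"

Rule: even length. This holds for each 'Yes' example and fails for each 'No' one.
"noble": length 5, does not satisfy this → No. "street": length 6, qualifies → Yes. "delta": length 5, does not satisfy this → No. "cobra": length 5, does not satisfy this → No. "relay": length 5, does not satisfy this → No.

No, Yes, No, No, No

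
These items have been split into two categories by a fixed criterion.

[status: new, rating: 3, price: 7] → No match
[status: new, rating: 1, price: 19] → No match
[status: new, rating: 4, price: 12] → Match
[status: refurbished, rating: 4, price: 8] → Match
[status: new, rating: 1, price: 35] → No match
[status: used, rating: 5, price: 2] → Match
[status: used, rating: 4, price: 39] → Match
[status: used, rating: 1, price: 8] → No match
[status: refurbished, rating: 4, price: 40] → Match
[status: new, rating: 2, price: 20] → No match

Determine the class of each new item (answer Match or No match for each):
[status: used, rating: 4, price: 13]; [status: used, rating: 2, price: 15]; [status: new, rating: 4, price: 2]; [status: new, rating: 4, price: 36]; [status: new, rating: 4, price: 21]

A rule that fits every label: rating ≥ 4 — true of each 'Match' example, false of each 'No match' one.

Match, No match, Match, Match, Match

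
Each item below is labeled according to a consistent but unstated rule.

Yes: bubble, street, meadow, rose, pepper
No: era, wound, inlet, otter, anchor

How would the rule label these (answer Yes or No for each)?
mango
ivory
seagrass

No, No, Yes

Every 'Yes' example satisfies: even length AND contains 'e'. None of the 'No' examples do.
mango: length 5, no 'e' — fails this test, so No.
ivory: length 5, no 'e' — fails this test, so No.
seagrass: length 8, has 'e' — fits, so Yes.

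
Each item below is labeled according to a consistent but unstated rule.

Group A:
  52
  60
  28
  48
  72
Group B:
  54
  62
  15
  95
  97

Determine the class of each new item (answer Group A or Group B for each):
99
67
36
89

Group B, Group B, Group A, Group B

Checking candidate rules against both groups, what survives is: multiple of 4.
99 → 99 = 4·24 + 3 → Group B.
67 → 67 = 4·16 + 3 → Group B.
36 → 36 = 4·9 → Group A.
89 → 89 = 4·22 + 1 → Group B.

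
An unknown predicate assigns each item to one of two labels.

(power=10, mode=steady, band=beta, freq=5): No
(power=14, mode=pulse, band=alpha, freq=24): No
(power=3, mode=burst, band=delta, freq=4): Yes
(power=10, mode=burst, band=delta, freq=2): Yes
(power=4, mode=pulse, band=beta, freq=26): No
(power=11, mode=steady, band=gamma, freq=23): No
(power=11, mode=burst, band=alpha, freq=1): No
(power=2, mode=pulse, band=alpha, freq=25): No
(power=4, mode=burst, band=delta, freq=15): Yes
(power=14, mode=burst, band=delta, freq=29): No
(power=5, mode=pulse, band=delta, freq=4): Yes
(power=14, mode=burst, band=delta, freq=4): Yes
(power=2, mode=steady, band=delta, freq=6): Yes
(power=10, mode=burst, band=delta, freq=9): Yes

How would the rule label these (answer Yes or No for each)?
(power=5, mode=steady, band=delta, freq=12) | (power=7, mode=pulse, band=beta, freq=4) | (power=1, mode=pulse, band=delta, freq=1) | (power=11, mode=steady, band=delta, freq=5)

Yes, No, Yes, Yes

Every 'Yes' example satisfies: band is delta AND freq ≤ 15. None of the 'No' examples do.
(power=5, mode=steady, band=delta, freq=12): Yes (band is delta, freq = 12). (power=7, mode=pulse, band=beta, freq=4): No (band is beta, freq = 4). (power=1, mode=pulse, band=delta, freq=1): Yes (band is delta, freq = 1). (power=11, mode=steady, band=delta, freq=5): Yes (band is delta, freq = 5).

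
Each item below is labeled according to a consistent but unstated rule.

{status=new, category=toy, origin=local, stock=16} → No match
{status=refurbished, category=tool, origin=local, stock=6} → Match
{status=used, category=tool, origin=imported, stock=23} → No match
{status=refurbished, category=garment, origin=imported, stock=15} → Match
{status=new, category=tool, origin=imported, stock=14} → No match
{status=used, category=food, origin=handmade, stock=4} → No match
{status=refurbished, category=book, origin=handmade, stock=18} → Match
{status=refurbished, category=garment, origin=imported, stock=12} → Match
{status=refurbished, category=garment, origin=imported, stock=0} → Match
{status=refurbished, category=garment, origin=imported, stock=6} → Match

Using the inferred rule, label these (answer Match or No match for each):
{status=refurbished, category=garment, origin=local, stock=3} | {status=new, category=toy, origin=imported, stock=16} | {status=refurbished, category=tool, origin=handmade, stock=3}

Match, No match, Match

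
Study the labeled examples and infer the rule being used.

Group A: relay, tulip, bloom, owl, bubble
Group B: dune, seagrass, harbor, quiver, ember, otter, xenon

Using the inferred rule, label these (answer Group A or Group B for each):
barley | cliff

Group A, Group A

One predicate separates the groups cleanly: contains 'l'.
barley → has 'l' → Group A. cliff → has 'l' → Group A.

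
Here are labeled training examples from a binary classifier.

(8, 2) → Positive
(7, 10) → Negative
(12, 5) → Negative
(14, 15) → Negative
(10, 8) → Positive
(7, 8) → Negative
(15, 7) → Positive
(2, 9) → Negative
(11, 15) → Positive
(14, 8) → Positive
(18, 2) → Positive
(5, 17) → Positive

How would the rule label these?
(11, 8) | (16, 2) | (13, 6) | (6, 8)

Negative, Positive, Negative, Positive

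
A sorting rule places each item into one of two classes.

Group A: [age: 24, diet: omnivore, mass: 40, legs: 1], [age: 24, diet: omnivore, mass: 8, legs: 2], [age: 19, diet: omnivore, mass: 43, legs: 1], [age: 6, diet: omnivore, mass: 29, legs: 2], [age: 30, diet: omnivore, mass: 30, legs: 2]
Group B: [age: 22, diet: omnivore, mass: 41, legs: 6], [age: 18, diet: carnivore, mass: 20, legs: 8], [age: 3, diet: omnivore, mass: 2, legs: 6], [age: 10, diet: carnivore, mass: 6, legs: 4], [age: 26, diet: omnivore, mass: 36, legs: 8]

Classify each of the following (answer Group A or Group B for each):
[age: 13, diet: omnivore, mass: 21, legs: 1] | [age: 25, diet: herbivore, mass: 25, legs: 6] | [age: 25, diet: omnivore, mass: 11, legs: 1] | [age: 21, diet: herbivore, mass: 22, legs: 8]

Group A, Group B, Group A, Group B

Rule: legs ≤ 2. This holds for each 'Group A' example and fails for each 'Group B' one.
[age: 13, diet: omnivore, mass: 21, legs: 1]: legs = 1 — meets the rule, so Group A.
[age: 25, diet: herbivore, mass: 25, legs: 6]: legs = 6 — fails the rule, so Group B.
[age: 25, diet: omnivore, mass: 11, legs: 1]: legs = 1 — meets the rule, so Group A.
[age: 21, diet: herbivore, mass: 22, legs: 8]: legs = 8 — fails the rule, so Group B.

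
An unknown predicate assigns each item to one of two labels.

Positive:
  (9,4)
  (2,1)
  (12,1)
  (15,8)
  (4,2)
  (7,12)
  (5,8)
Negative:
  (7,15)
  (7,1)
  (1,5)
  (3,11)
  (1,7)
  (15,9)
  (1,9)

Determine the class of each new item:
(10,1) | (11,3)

Rule: product is even. This holds for each 'Positive' example and fails for each 'Negative' one.

Positive, Negative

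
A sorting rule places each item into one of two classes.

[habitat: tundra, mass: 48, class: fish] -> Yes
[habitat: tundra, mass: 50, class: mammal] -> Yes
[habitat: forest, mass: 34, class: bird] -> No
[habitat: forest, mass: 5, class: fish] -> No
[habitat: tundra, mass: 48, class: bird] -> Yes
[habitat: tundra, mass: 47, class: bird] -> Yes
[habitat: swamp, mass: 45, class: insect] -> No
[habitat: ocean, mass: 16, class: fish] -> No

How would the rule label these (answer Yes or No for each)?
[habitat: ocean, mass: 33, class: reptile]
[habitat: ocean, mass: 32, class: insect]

Every 'Yes' example satisfies: habitat is tundra. None of the 'No' examples do.

No, No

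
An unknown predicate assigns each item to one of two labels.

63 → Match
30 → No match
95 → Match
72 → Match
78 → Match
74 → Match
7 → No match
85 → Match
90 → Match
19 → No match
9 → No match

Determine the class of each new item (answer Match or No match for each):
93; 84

Match, Match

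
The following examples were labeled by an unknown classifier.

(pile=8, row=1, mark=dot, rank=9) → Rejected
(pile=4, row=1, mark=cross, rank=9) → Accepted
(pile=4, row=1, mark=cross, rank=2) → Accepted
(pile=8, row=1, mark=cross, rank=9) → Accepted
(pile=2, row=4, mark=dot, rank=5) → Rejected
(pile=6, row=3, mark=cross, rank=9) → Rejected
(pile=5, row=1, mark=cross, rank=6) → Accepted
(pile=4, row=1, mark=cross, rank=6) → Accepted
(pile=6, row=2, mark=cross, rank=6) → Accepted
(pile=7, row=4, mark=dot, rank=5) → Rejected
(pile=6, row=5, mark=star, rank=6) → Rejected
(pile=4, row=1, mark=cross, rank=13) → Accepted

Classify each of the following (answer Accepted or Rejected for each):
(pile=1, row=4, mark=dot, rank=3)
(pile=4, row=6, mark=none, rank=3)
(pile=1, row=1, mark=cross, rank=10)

The pattern is that an item is 'Accepted' exactly when: mark is cross AND row ≤ 2.
Rejected: (pile=1, row=4, mark=dot, rank=3), since mark is dot, row = 4.
Rejected: (pile=4, row=6, mark=none, rank=3), since mark is none, row = 6.
Accepted: (pile=1, row=1, mark=cross, rank=10), since mark is cross, row = 1.

Rejected, Rejected, Accepted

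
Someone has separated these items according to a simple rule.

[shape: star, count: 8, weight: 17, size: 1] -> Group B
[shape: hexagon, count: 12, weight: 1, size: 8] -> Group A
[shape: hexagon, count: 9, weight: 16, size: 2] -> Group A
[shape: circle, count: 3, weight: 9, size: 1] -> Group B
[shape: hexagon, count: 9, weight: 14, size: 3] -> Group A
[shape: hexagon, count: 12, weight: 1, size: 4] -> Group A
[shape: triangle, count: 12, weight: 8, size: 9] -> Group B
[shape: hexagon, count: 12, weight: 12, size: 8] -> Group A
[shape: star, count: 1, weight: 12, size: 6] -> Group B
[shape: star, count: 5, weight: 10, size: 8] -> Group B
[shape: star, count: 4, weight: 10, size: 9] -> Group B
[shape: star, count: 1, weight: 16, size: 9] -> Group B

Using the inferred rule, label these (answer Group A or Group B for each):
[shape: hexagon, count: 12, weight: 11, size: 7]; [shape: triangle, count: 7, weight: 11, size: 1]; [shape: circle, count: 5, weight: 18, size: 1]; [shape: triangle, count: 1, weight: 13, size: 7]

Group A, Group B, Group B, Group B

One predicate separates the groups cleanly: shape is hexagon.
[shape: hexagon, count: 12, weight: 11, size: 7] — shape is hexagon, hence Group A. [shape: triangle, count: 7, weight: 11, size: 1] — shape is triangle, hence Group B. [shape: circle, count: 5, weight: 18, size: 1] — shape is circle, hence Group B. [shape: triangle, count: 1, weight: 13, size: 7] — shape is triangle, hence Group B.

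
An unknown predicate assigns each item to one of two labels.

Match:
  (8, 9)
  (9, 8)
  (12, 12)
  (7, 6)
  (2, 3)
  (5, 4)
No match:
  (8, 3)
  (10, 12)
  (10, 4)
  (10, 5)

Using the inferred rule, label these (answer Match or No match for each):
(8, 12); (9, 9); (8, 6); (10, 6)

No match, Match, No match, No match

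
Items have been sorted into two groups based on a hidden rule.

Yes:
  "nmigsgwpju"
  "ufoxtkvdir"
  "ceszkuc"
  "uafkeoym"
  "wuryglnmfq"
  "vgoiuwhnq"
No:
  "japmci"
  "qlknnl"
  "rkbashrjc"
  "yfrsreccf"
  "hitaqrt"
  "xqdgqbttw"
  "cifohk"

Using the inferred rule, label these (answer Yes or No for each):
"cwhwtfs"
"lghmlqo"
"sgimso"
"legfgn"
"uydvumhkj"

No, No, No, No, Yes

The common property of the 'Yes' items is: contains 'u'. No 'No' item has it.
"cwhwtfs": No (no 'u'). "lghmlqo": No (no 'u'). "sgimso": No (no 'u'). "legfgn": No (no 'u'). "uydvumhkj": Yes (has 'u').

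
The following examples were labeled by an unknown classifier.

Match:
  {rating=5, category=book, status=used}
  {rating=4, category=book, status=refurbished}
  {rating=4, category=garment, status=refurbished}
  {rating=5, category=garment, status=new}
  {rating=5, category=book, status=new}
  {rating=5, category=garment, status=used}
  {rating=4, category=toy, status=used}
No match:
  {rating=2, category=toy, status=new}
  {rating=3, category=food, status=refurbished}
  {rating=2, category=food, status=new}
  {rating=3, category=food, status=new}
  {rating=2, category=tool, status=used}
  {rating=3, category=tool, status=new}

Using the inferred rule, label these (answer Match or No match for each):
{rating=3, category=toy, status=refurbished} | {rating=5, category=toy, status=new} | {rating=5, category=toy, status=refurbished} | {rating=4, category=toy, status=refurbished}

No match, Match, Match, Match

The pattern is that an item is 'Match' exactly when: rating ≥ 4.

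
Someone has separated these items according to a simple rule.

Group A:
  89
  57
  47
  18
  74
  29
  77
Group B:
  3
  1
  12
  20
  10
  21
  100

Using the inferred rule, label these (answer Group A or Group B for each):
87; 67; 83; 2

Group A, Group A, Group A, Group B

The rule appears to be: digit sum ≥ 4.
87 → digit sum 8+7 = 15 → Group A. 67 → digit sum 6+7 = 13 → Group A. 83 → digit sum 8+3 = 11 → Group A. 2 → digit sum 2 → Group B.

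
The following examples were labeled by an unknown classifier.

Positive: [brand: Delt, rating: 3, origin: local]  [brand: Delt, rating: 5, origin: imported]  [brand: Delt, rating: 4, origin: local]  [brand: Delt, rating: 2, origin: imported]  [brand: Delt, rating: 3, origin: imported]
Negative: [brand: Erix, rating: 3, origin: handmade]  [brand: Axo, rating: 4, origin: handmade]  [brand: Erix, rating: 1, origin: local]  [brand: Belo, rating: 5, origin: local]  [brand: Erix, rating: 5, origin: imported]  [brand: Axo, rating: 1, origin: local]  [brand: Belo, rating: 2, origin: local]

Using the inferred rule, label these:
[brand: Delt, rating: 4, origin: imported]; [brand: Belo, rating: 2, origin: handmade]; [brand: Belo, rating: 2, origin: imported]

The simplest hypothesis consistent with all the labels is: brand is Delt.
[brand: Delt, rating: 4, origin: imported] → brand is Delt → Positive.
[brand: Belo, rating: 2, origin: handmade] → brand is Belo → Negative.
[brand: Belo, rating: 2, origin: imported] → brand is Belo → Negative.

Positive, Negative, Negative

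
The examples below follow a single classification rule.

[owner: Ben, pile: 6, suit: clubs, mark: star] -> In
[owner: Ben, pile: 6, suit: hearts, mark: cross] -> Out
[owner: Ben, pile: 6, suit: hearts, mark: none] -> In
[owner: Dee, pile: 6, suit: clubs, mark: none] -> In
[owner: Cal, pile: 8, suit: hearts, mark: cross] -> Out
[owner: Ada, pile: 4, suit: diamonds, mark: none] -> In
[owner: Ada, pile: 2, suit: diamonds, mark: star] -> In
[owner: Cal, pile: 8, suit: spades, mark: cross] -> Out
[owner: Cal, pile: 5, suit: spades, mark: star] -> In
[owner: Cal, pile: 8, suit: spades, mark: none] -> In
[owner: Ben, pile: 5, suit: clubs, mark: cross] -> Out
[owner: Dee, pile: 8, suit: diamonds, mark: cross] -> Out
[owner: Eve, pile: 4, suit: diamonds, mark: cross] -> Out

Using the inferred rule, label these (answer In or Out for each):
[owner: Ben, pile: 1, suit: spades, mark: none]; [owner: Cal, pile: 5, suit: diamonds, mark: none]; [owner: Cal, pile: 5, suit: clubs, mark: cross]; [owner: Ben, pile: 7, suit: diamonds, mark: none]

In, In, Out, In

'In' ⟺ mark is not cross.
[owner: Ben, pile: 1, suit: spades, mark: none]: mark is none — matches, so In. [owner: Cal, pile: 5, suit: diamonds, mark: none]: mark is none — matches, so In. [owner: Cal, pile: 5, suit: clubs, mark: cross]: mark is cross — fails this test, so Out. [owner: Ben, pile: 7, suit: diamonds, mark: none]: mark is none — matches, so In.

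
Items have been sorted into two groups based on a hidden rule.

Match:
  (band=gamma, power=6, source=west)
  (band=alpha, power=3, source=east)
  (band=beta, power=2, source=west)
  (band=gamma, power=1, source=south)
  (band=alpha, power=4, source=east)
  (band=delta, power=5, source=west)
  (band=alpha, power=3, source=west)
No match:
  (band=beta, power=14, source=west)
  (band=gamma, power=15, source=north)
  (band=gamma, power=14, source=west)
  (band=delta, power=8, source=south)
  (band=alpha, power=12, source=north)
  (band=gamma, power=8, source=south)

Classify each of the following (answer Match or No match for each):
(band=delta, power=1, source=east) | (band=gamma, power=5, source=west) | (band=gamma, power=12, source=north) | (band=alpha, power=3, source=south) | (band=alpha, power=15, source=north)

Match, Match, No match, Match, No match

One predicate separates the groups cleanly: power ≤ 6.
(band=delta, power=1, source=east): power = 1 — fits, so Match.
(band=gamma, power=5, source=west): power = 5 — fits, so Match.
(band=gamma, power=12, source=north): power = 12 — does not fit, so No match.
(band=alpha, power=3, source=south): power = 3 — fits, so Match.
(band=alpha, power=15, source=north): power = 15 — does not fit, so No match.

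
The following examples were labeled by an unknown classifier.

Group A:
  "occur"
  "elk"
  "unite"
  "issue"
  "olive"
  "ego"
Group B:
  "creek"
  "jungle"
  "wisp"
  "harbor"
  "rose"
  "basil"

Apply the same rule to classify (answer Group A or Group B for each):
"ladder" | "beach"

Group B, Group B

The simplest hypothesis consistent with all the labels is: starts with a vowel.
Group B: "ladder", since starts with 'l'. Group B: "beach", since starts with 'b'.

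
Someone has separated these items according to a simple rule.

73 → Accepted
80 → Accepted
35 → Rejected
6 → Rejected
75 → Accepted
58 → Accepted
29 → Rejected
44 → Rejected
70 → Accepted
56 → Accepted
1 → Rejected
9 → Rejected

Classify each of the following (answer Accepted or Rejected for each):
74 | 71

The common property of the 'Accepted' items is: at least 56. No 'Rejected' item has it.
74: 74 ≥ 56 — qualifies, so Accepted.
71: 71 ≥ 56 — qualifies, so Accepted.

Accepted, Accepted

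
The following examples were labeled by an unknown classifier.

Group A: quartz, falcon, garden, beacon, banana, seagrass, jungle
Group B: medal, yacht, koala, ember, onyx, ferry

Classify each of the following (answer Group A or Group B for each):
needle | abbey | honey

Rule: length ≥ 6. This holds for each 'Group A' example and fails for each 'Group B' one.
needle — length 6, hence Group A.
abbey — length 5, hence Group B.
honey — length 5, hence Group B.

Group A, Group B, Group B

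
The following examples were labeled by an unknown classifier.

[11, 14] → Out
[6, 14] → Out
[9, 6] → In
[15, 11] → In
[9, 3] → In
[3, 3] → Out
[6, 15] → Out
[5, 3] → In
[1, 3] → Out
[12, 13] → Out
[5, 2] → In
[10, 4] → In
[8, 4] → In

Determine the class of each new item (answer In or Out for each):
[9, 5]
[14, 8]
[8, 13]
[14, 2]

Checking candidate rules against both groups, what survives is: first > second.

In, In, Out, In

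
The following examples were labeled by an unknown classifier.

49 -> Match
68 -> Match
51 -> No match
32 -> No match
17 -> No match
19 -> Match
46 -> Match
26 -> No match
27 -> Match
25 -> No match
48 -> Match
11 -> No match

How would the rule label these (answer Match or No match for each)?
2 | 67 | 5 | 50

One predicate separates the groups cleanly: digit sum ≥ 9.
2 → digit sum 2 → No match. 67 → digit sum 6+7 = 13 → Match. 5 → digit sum 5 → No match. 50 → digit sum 5+0 = 5 → No match.

No match, Match, No match, No match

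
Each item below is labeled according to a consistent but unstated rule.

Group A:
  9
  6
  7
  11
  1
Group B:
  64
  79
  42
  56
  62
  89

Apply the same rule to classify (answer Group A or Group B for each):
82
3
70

Every 'Group A' example satisfies: at most 11. None of the 'Group B' examples do.
82: 82 > 11, lacks this property → Group B. 3: 3 ≤ 11, meets the rule → Group A. 70: 70 > 11, lacks this property → Group B.

Group B, Group A, Group B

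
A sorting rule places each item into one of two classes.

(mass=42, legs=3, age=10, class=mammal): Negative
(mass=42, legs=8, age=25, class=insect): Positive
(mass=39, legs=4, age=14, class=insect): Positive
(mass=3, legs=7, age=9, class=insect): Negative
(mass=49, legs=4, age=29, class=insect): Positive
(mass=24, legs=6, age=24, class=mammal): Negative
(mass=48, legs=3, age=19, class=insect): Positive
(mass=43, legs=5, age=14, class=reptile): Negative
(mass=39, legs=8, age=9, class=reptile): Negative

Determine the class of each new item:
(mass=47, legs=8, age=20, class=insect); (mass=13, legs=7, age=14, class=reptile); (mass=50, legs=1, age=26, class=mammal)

The distinguishing property — class is insect AND age ≥ 10 — holds for all the 'Positive' cases and none of the 'Negative' cases.
(mass=47, legs=8, age=20, class=insect): Positive (class is insect, age = 20).
(mass=13, legs=7, age=14, class=reptile): Negative (class is reptile, age = 14).
(mass=50, legs=1, age=26, class=mammal): Negative (class is mammal, age = 26).

Positive, Negative, Negative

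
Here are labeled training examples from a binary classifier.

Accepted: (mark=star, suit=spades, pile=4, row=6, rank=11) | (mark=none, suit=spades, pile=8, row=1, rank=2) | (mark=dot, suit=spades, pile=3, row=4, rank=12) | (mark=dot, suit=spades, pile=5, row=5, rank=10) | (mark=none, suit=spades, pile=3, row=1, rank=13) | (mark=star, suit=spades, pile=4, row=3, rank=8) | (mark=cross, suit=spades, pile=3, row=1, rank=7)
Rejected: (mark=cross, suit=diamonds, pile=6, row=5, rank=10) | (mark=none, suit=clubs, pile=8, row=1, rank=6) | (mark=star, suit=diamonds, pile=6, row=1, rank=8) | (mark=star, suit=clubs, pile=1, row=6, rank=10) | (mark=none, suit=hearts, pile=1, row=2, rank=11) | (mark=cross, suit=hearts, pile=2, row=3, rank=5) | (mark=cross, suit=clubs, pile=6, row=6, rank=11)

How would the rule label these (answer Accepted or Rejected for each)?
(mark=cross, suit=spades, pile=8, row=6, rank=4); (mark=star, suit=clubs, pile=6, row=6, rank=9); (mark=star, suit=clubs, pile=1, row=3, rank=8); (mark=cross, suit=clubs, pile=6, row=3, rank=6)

Looking at the examples, the only property every 'Accepted' case has and every 'Rejected' case lacks is: suit is spades.
(mark=cross, suit=spades, pile=8, row=6, rank=4): Accepted (suit is spades). (mark=star, suit=clubs, pile=6, row=6, rank=9): Rejected (suit is clubs). (mark=star, suit=clubs, pile=1, row=3, rank=8): Rejected (suit is clubs). (mark=cross, suit=clubs, pile=6, row=3, rank=6): Rejected (suit is clubs).

Accepted, Rejected, Rejected, Rejected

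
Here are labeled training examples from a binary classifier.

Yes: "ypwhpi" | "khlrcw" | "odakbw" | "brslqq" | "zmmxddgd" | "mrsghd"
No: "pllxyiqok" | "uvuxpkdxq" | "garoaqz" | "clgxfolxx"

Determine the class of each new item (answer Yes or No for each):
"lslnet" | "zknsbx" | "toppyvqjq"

Yes, Yes, No

Checking candidate rules against both groups, what survives is: even length.
Yes: "lslnet", since length 6.
Yes: "zknsbx", since length 6.
No: "toppyvqjq", since length 9.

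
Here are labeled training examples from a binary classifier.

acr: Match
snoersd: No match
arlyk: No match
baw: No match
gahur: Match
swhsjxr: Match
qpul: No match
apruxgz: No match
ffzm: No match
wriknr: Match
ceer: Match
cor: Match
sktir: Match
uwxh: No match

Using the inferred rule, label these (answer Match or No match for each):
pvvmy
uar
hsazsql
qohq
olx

The distinguishing property — ends with 'r' — holds for all the 'Match' cases and none of the 'No match' cases.
pvvmy: ends with 'y', doesn't match → No match.
uar: ends with 'r', has this property → Match.
hsazsql: ends with 'l', doesn't match → No match.
qohq: ends with 'q', doesn't match → No match.
olx: ends with 'x', doesn't match → No match.

No match, Match, No match, No match, No match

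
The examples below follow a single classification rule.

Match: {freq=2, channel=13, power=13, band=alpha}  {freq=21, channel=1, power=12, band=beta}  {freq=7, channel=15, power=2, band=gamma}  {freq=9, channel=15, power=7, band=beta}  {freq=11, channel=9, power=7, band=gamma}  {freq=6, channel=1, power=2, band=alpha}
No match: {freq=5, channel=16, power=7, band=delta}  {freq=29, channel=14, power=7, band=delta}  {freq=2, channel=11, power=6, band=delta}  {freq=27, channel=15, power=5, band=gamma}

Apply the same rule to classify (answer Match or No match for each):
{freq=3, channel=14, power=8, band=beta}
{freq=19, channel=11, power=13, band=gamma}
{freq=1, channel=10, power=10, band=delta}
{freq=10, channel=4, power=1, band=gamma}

Match, Match, No match, Match

All 'Match' examples share one property — band is not delta AND freq ≤ 21 — and every 'No match' example lacks it.
{freq=3, channel=14, power=8, band=beta}: band is beta, freq = 3, has this property → Match. {freq=19, channel=11, power=13, band=gamma}: band is gamma, freq = 19, has this property → Match. {freq=1, channel=10, power=10, band=delta}: band is delta, freq = 1, does not pass → No match. {freq=10, channel=4, power=1, band=gamma}: band is gamma, freq = 10, has this property → Match.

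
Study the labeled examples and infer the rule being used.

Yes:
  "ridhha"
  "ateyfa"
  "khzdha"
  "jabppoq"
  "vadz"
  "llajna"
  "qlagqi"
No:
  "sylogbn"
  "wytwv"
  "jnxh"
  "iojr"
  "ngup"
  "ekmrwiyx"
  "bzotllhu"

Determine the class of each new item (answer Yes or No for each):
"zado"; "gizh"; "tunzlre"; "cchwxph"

The rule appears to be: contains 'a'.

Yes, No, No, No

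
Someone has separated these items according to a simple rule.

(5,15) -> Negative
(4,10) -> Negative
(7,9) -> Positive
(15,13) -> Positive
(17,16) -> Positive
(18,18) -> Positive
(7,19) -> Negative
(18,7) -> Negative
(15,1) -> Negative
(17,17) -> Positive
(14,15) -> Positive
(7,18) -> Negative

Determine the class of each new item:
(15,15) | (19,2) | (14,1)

Positive, Negative, Negative

Every 'Positive' example satisfies: |first − second| ≤ 2. None of the 'Negative' examples do.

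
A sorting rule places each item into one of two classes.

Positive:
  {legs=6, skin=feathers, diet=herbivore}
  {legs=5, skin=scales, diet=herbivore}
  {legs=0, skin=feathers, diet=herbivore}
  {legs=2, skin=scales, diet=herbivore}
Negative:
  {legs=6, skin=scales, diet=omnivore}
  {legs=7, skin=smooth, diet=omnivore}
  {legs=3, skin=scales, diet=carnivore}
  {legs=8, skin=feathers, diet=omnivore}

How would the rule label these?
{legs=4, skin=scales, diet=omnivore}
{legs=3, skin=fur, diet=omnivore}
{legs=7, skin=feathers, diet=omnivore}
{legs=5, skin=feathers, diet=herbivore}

Looking at the examples, the only property every 'Positive' case has and every 'Negative' case lacks is: diet is herbivore.

Negative, Negative, Negative, Positive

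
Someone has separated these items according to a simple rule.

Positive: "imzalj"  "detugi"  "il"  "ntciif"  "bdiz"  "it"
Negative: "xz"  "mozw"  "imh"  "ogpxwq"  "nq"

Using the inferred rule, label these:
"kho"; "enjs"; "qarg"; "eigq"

Negative, Negative, Negative, Positive

The simplest hypothesis consistent with all the labels is: even length AND contains 'i'.
"kho": length 3, no 'i', fails the rule → Negative. "enjs": length 4, no 'i', fails the rule → Negative. "qarg": length 4, no 'i', fails the rule → Negative. "eigq": length 4, has 'i', checks out → Positive.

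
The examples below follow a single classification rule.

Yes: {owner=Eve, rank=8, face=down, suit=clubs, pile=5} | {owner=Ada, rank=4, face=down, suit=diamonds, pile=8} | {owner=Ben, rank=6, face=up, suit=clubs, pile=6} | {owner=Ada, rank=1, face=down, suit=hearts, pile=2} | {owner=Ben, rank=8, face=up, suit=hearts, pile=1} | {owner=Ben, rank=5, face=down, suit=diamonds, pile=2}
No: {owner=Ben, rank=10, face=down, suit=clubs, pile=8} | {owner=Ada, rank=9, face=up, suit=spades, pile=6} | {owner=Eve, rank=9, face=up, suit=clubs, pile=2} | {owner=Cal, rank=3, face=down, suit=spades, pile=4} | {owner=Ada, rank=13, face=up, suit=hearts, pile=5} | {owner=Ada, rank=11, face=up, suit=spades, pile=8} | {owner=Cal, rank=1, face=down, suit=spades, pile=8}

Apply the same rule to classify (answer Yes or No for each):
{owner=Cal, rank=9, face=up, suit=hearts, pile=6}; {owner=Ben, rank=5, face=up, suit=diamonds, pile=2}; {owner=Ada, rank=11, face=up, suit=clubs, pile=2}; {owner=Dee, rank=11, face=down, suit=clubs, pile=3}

No, Yes, No, No

'Yes' ⟺ owner is not Cal AND rank ≤ 8.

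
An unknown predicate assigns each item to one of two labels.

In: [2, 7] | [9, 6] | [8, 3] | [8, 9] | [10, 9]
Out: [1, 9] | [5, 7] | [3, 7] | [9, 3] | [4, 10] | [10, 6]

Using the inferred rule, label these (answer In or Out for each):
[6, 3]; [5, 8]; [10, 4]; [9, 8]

In, In, Out, In

'In' ⟺ sum is odd.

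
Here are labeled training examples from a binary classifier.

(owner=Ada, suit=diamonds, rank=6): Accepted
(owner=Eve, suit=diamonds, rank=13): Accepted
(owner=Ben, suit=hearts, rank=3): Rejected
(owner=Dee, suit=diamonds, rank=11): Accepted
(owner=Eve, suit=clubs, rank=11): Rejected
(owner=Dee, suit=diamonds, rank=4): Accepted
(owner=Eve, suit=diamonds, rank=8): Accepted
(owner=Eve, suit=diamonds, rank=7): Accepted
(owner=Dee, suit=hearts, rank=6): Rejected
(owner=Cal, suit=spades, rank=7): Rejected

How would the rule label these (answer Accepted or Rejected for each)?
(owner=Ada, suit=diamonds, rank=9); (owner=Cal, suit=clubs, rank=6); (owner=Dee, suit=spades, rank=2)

The classifier is using: suit is diamonds.
Accepted: (owner=Ada, suit=diamonds, rank=9), since suit is diamonds. Rejected: (owner=Cal, suit=clubs, rank=6), since suit is clubs. Rejected: (owner=Dee, suit=spades, rank=2), since suit is spades.

Accepted, Rejected, Rejected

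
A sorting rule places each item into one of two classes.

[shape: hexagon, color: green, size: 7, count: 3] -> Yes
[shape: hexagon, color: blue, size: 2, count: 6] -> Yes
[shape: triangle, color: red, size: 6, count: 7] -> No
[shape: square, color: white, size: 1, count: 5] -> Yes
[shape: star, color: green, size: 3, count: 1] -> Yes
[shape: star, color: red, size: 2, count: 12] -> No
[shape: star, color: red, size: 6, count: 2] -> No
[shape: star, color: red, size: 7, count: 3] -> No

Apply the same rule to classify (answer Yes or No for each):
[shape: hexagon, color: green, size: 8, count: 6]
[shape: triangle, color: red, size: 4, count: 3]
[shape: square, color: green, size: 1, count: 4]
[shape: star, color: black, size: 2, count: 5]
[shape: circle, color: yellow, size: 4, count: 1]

Yes, No, Yes, Yes, Yes

The simplest hypothesis consistent with all the labels is: color is not red.
Yes: [shape: hexagon, color: green, size: 8, count: 6], since color is green. No: [shape: triangle, color: red, size: 4, count: 3], since color is red. Yes: [shape: square, color: green, size: 1, count: 4], since color is green. Yes: [shape: star, color: black, size: 2, count: 5], since color is black. Yes: [shape: circle, color: yellow, size: 4, count: 1], since color is yellow.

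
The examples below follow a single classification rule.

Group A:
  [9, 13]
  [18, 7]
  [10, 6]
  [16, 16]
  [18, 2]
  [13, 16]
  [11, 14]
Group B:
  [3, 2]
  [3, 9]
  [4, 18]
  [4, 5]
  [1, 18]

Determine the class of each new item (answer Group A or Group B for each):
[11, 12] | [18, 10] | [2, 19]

The distinguishing property — first ≥ 5 — holds for all the 'Group A' cases and none of the 'Group B' cases.
[11, 12]: first 11, matches → Group A. [18, 10]: first 18, matches → Group A. [2, 19]: first 2, doesn't match → Group B.

Group A, Group A, Group B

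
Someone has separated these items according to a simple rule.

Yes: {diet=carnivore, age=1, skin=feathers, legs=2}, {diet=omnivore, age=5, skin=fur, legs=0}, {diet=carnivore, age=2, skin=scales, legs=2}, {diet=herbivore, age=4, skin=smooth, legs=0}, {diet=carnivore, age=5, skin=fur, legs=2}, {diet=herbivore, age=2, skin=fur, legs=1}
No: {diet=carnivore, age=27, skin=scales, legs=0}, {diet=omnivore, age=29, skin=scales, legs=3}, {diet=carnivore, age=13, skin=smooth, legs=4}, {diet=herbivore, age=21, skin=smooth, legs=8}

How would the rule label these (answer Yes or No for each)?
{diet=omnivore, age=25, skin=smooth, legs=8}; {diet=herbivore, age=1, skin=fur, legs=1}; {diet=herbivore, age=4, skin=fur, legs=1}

One predicate separates the groups cleanly: age ≤ 5.
No: {diet=omnivore, age=25, skin=smooth, legs=8}, since age = 25.
Yes: {diet=herbivore, age=1, skin=fur, legs=1}, since age = 1.
Yes: {diet=herbivore, age=4, skin=fur, legs=1}, since age = 4.

No, Yes, Yes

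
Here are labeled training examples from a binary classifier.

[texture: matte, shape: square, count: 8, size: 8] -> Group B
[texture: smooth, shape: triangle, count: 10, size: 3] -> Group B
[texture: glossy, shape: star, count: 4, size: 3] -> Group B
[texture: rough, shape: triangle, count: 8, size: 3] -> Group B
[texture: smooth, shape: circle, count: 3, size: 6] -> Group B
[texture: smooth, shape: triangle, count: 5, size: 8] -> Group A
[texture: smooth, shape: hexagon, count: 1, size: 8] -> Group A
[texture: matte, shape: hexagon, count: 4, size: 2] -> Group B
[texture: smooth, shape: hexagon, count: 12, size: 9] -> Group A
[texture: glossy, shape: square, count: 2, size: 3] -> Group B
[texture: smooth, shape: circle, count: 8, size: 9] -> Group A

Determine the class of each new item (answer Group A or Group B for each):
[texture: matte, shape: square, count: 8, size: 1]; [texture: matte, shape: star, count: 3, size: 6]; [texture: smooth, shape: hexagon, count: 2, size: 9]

Group B, Group B, Group A

The rule appears to be: texture is smooth AND size ≥ 8.
[texture: matte, shape: square, count: 8, size: 1]: Group B (texture is matte, size = 1).
[texture: matte, shape: star, count: 3, size: 6]: Group B (texture is matte, size = 6).
[texture: smooth, shape: hexagon, count: 2, size: 9]: Group A (texture is smooth, size = 9).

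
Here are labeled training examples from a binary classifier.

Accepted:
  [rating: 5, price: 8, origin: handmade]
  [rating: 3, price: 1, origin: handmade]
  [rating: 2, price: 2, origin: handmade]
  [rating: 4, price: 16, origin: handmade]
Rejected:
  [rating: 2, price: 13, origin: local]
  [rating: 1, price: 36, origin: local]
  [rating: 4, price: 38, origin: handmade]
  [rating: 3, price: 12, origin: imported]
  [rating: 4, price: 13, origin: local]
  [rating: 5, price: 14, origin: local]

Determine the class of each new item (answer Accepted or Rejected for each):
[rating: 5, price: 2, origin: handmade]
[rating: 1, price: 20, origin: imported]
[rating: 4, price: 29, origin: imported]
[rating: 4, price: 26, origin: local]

The classifier is using: origin is handmade AND price ≤ 16.

Accepted, Rejected, Rejected, Rejected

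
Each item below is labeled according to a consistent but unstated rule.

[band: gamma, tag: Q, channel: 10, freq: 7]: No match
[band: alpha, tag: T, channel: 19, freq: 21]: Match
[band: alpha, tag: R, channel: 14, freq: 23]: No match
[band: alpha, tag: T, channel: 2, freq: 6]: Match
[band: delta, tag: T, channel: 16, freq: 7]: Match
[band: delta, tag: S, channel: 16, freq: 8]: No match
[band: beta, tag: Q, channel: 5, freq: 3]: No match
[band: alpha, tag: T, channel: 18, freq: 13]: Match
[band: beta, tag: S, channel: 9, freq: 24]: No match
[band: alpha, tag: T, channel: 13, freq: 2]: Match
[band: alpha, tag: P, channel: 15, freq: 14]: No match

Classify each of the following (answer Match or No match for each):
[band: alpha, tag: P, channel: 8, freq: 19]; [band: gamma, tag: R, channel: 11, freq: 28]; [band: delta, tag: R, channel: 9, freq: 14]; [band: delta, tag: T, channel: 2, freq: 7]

No match, No match, No match, Match

Checking candidate rules against both groups, what survives is: tag is T.
[band: alpha, tag: P, channel: 8, freq: 19] — tag is P, hence No match. [band: gamma, tag: R, channel: 11, freq: 28] — tag is R, hence No match. [band: delta, tag: R, channel: 9, freq: 14] — tag is R, hence No match. [band: delta, tag: T, channel: 2, freq: 7] — tag is T, hence Match.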